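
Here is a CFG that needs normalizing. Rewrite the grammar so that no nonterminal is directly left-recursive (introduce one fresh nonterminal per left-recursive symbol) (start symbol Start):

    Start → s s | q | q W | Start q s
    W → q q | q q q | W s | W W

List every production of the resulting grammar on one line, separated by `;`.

Directly left-recursive nonterminals: Start, W.
For Start: α = {q s}, β = {s s, q, q W}. Rewrite as Start → β Start1 and Start1 → α Start1 | ε.
For W: α = {s, W}, β = {q q, q q q}. Rewrite as W → β W1 and W1 → α W1 | ε.

Start → s s Start1 | q Start1 | q W Start1; W → q q W1 | q q q W1; Start1 → q s Start1 | epsilon; W1 → s W1 | W W1 | epsilon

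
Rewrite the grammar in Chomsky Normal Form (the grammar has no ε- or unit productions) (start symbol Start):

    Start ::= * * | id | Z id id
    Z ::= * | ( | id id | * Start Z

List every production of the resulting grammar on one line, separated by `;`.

Introduce a nonterminal for each terminal appearing in a rule of length ≥ 2: X1 → *, X2 → id.
Binarize each right-hand side of length ≥ 3 by chaining fresh nonterminals (Y1, Y2, …): affected rules were Start → Z X2 X2; Z → X1 Start Z.

Start ::= X1 X1 | id | Z Y1; Z ::= * | ( | X2 X2 | X1 Y2; X1 ::= *; X2 ::= id; Y1 ::= X2 X2; Y2 ::= Start Z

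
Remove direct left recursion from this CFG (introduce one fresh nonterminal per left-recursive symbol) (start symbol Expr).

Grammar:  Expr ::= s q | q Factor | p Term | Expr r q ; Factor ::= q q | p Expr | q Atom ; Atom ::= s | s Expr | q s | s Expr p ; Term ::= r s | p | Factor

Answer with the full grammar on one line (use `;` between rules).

Expr ::= s q Expr1 | q Factor Expr1 | p Term Expr1; Factor ::= q q | p Expr | q Atom; Atom ::= s | s Expr | q s | s Expr p; Term ::= r s | p | Factor; Expr1 ::= r q Expr1 | ε

Directly left-recursive nonterminal: Expr.
For Expr: α = {r q}, β = {s q, q Factor, p Term}. Rewrite as Expr → β Expr1 and Expr1 → α Expr1 | ε.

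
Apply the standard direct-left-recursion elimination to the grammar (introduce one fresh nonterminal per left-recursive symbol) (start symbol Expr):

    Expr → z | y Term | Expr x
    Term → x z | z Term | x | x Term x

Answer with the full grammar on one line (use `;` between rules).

Expr → z Expr1 | y Term Expr1; Term → x z | z Term | x | x Term x; Expr1 → x Expr1 | eps

Expr is directly left-recursive.
For Expr: α = {x}, β = {z, y Term}. Rewrite as Expr → β Expr1 and Expr1 → α Expr1 | ε.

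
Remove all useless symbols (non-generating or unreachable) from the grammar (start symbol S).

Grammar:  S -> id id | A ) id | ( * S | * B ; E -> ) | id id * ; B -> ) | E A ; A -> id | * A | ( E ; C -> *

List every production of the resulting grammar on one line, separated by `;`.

Generating nonterminals: {A, B, C, E, S}.
Reachable from S after that: {A, B, E, S}.
Removed useless symbols: {C} and every production mentioning them.

S -> id id | A ) id | ( * S | * B; E -> ) | id id *; B -> ) | E A; A -> id | * A | ( E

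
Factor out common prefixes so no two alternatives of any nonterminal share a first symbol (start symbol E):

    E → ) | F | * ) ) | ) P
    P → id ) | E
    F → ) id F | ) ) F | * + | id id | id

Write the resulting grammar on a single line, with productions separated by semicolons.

E has alternatives sharing prefix ')': factor to E → ) E' with E' → ε | P.
F has alternatives sharing prefix ')': factor to F → ) F' with F' → id F | ) F.
F has alternatives sharing prefix 'id': factor to F → id F'' with F'' → id | ε.

E → F | * ) ) | ) E'; P → id ) | E; F → * + | ) F' | id F''; E' → ε | P; F' → id F | ) F; F'' → id | ε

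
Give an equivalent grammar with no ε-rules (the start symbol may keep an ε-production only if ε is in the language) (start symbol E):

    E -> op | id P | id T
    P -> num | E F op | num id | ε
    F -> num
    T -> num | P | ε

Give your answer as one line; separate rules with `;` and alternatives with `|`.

E -> op | id P | id | id T; P -> num | E F op | num id; F -> num; T -> num | P

The nullable symbols are {P, T}.
ε ∉ L(G), so no ε-production is kept.
For each production, add variants omitting each subset of nullable occurrences: E → id P gives id P | id.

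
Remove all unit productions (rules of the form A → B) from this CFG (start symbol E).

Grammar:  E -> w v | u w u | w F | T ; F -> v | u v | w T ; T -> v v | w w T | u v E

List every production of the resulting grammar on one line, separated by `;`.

Unit pairs: E ⇒* {T}.
Replace each nonterminal's rules with the union of the non-unit rules of every nonterminal it unit-derives.

E -> w v | u w u | w F | v v | w w T | u v E; F -> v | u v | w T; T -> v v | w w T | u v E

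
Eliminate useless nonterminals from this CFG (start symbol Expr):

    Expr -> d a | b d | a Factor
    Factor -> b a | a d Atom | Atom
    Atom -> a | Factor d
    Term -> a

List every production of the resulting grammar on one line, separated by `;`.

Generating nonterminals: {Atom, Expr, Factor, Term}.
Reachable from Expr after that: {Atom, Expr, Factor}.
Removed useless symbols: {Term} and every production mentioning them.

Expr -> d a | b d | a Factor; Factor -> b a | a d Atom | Atom; Atom -> a | Factor d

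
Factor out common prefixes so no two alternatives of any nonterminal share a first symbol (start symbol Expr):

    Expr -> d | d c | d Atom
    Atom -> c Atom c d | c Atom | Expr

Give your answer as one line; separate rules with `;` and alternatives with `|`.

Expr -> d Expr1; Atom -> Expr | c Atom Atom1; Expr1 -> ε | c | Atom; Atom1 -> c d | ε

Expr has alternatives sharing prefix 'd': factor to Expr → d Expr1 with Expr1 → ε | c | Atom.
Atom has alternatives sharing prefix 'c Atom': factor to Atom → c Atom Atom1 with Atom1 → c d | ε.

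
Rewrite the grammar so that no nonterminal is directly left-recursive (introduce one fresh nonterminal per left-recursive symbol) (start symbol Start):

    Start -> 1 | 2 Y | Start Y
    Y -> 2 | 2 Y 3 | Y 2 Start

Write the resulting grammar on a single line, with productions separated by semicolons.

Start -> 1 Start1 | 2 Y Start1; Y -> 2 Y1 | 2 Y 3 Y1; Start1 -> Y Start1 | ε; Y1 -> 2 Start Y1 | ε

Directly left-recursive nonterminals: Start, Y.
For Start: α = {Y}, β = {1, 2 Y}. Rewrite as Start → β Start1 and Start1 → α Start1 | ε.
For Y: α = {2 Start}, β = {2, 2 Y 3}. Rewrite as Y → β Y1 and Y1 → α Y1 | ε.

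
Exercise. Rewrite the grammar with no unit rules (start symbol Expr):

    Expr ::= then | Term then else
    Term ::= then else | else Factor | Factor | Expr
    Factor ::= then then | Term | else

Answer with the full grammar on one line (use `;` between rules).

Unit pairs: Factor ⇒* {Expr, Term}; Term ⇒* {Expr, Factor}.
For every A with A ⇒* B via unit rules, add B's non-unit alternatives to A; then delete every rule of the form X → Y.

Expr ::= then | Term then else; Term ::= then else | else Factor | then then | else | then | Term then else; Factor ::= then else | else Factor | then then | else | then | Term then else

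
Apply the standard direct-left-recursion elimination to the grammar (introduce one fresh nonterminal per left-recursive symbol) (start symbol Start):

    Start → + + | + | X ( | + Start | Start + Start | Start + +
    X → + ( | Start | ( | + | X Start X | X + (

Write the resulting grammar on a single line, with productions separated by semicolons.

Start, X are directly left-recursive.
For Start: α = {+ Start, + +}, β = {+ +, +, X (, + Start}. Rewrite as Start → β Start1 and Start1 → α Start1 | ε.
For X: α = {Start X, + (}, β = {+ (, Start, (, +}. Rewrite as X → β X1 and X1 → α X1 | ε.

Start → + + Start1 | + Start1 | X ( Start1 | + Start Start1; X → + ( X1 | Start X1 | ( X1 | + X1; Start1 → + Start Start1 | + + Start1 | ε; X1 → Start X X1 | + ( X1 | ε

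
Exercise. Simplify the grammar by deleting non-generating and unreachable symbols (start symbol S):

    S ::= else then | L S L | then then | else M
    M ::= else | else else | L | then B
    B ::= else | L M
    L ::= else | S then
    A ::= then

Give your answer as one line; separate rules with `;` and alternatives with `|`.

S ::= else then | L S L | then then | else M; M ::= else | else else | L | then B; B ::= else | L M; L ::= else | S then

Generating nonterminals: {A, B, L, M, S}.
Reachable from S after that: {B, L, M, S}.
Removed useless symbols: {A} and every production mentioning them.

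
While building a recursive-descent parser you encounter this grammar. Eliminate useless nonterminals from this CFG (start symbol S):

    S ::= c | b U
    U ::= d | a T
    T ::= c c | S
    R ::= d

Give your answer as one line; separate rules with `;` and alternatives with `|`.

Generating nonterminals: {R, S, T, U}.
Reachable from S after that: {S, T, U}.
Removed useless symbols: {R} and every production mentioning them.

S ::= c | b U; U ::= d | a T; T ::= c c | S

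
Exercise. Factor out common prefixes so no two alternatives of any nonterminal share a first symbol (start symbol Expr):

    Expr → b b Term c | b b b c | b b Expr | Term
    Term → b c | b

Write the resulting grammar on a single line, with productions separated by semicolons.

Expr → Term | b b Expr1; Term → b Term1; Expr1 → Term c | b c | Expr; Term1 → c | ε

Expr has alternatives sharing prefix 'b b': factor to Expr → b b Expr1 with Expr1 → Term c | b c | Expr.
Term has alternatives sharing prefix 'b': factor to Term → b Term1 with Term1 → c | ε.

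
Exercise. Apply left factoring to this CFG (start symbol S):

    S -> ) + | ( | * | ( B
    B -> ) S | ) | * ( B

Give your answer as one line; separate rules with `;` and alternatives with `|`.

S -> ) + | * | ( S'; B -> * ( B | ) B'; S' -> ε | B; B' -> S | ε

S has alternatives sharing prefix '(': factor to S → ( S' with S' → ε | B.
B has alternatives sharing prefix ')': factor to B → ) B' with B' → S | ε.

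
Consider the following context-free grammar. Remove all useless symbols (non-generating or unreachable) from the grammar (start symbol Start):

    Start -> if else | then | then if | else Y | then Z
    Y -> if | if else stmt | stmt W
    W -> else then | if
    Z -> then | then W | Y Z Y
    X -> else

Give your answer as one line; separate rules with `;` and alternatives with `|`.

Generating nonterminals: {Start, W, X, Y, Z}.
Reachable from Start after that: {Start, W, Y, Z}.
Removed useless symbols: {X} and every production mentioning them.

Start -> if else | then | then if | else Y | then Z; Y -> if | if else stmt | stmt W; W -> else then | if; Z -> then | then W | Y Z Y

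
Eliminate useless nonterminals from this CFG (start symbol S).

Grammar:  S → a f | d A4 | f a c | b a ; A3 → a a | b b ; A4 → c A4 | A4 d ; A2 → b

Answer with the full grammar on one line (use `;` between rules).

S → a f | f a c | b a

Generating nonterminals: {A2, A3, S}.
Reachable from S after that: {S}.
Removed useless symbols: {A2, A3, A4} and every production mentioning them.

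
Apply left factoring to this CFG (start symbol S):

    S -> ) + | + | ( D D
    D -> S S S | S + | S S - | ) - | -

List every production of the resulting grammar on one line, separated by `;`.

S -> ) + | + | ( D D; D -> ) - | - | S D'; D' -> + | S D''; D'' -> S | -

D has alternatives sharing prefix 'S': factor to D → S D' with D' → S S | + | S -.
D' has alternatives sharing prefix 'S': factor to D' → S D'' with D'' → S | -.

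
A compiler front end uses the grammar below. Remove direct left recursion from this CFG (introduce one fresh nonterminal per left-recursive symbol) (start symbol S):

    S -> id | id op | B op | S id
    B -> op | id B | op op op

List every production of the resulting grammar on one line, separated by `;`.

S -> id S' | id op S' | B op S'; B -> op | id B | op op op; S' -> id S' | epsilon

Directly left-recursive nonterminal: S.
For S: α = {id}, β = {id, id op, B op}. Rewrite as S → β S' and S' → α S' | ε.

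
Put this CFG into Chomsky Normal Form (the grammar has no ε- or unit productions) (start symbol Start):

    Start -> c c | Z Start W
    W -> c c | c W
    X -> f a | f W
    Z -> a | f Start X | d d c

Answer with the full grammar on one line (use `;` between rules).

Start -> X1 X1 | Z Y1; W -> X1 X1 | X1 W; X -> X2 X3 | X2 W; Z -> a | X2 Y2 | X4 Y3; X1 -> c; X2 -> f; X3 -> a; X4 -> d; Y1 -> Start W; Y2 -> Start X; Y3 -> X4 X1

Introduce a nonterminal for each terminal appearing in a rule of length ≥ 2: X1 → c, X2 → f, X3 → a, X4 → d.
Binarize each right-hand side of length ≥ 3 by chaining fresh nonterminals (Y1, Y2, …): affected rules were Start → Z Start W; Z → X2 Start X; Z → X4 X4 X1.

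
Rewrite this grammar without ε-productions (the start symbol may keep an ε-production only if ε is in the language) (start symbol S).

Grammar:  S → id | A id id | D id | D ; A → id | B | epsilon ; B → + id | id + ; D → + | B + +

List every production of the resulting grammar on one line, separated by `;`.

Nullable set = {A}.
ε ∉ L(G), so no ε-production is kept.
For each production, add variants omitting each subset of nullable occurrences: S → A id id gives A id id | id id.

S → id | A id id | id id | D id | D; A → id | B; B → + id | id +; D → + | B + +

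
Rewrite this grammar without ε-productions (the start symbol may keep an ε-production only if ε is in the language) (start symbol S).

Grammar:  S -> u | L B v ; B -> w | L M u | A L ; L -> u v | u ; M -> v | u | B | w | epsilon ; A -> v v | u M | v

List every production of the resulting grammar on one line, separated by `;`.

S -> u | L B v; B -> w | L M u | L u | A L; L -> u v | u; M -> v | u | B | w; A -> v v | u M | u | v

The nullable symbols are {M}.
ε ∉ L(G), so no ε-production is kept.
Add the nullable-subset variants: B → L M u gives L M u | L u. A → u M gives u M | u.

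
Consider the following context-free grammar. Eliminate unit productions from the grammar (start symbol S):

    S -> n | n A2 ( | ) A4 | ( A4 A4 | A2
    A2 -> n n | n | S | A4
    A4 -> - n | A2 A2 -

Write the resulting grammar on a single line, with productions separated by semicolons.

S -> - n | A2 A2 - | n n | n | n A2 ( | ) A4 | ( A4 A4; A2 -> - n | A2 A2 - | n n | n | n A2 ( | ) A4 | ( A4 A4; A4 -> - n | A2 A2 -

Unit pairs: A2 ⇒* {A4, S}; S ⇒* {A2, A4}.
For every A with A ⇒* B via unit rules, add B's non-unit alternatives to A; then delete every rule of the form X → Y.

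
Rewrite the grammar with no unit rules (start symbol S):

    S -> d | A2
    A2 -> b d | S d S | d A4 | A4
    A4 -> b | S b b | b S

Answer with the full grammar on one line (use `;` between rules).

Unit pairs: A2 ⇒* {A4}; S ⇒* {A2, A4}.
Replace each nonterminal's rules with the union of the non-unit rules of every nonterminal it unit-derives.

S -> b | S b b | b S | b d | S d S | d A4 | d; A2 -> b | S b b | b S | b d | S d S | d A4; A4 -> b | S b b | b S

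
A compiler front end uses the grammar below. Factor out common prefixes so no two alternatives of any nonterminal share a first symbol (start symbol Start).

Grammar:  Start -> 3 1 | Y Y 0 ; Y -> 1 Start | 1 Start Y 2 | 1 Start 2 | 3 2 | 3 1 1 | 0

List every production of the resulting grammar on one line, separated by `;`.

Start -> 3 1 | Y Y 0; Y -> 0 | 1 Start Y1 | 3 Y2; Y1 -> epsilon | Y 2 | 2; Y2 -> 2 | 1 1

Y has alternatives sharing prefix '1 Start': factor to Y → 1 Start Y1 with Y1 → ε | Y 2 | 2.
Y has alternatives sharing prefix '3': factor to Y → 3 Y2 with Y2 → 2 | 1 1.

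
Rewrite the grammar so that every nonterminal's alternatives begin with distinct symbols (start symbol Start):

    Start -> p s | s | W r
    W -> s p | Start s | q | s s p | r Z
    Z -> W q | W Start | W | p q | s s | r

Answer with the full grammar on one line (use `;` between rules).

Start -> p s | s | W r; W -> Start s | q | r Z | s W1; Z -> p q | s s | r | W Z1; W1 -> p | s p; Z1 -> q | Start | ε

W has alternatives sharing prefix 's': factor to W → s W1 with W1 → p | s p.
Z has alternatives sharing prefix 'W': factor to Z → W Z1 with Z1 → q | Start | ε.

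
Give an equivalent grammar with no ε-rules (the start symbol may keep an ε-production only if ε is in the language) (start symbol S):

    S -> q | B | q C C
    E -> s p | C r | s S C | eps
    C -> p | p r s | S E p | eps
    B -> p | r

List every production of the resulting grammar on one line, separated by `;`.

S -> q | B | q C C | q C; E -> s p | C r | r | s S C | s S; C -> p | p r s | S E p | S p; B -> p | r

Nullable nonterminals: {C, E}.
ε ∉ L(G), so no ε-production is kept.
For each production, add variants omitting each subset of nullable occurrences: S → q C C gives q C C | q C. E → C r gives C r | r. E → s S C gives s S C | s S. C → S E p gives S E p | S p.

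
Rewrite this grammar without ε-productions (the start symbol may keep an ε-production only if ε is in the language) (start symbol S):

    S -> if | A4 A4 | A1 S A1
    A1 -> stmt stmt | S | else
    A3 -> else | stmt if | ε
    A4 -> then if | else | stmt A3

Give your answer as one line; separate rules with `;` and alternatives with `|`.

The nullable symbols are {A3}.
ε ∉ L(G), so no ε-production is kept.
Add the nullable-subset variants: A4 → stmt A3 gives stmt A3 | stmt.

S -> if | A4 A4 | A1 S A1; A1 -> stmt stmt | S | else; A3 -> else | stmt if; A4 -> then if | else | stmt A3 | stmt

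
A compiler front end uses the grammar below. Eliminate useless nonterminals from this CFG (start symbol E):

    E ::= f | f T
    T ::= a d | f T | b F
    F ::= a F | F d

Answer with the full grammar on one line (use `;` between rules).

E ::= f | f T; T ::= a d | f T

Generating nonterminals: {E, T}.
Reachable from E after that: {E, T}.
Removed useless symbols: {F} and every production mentioning them.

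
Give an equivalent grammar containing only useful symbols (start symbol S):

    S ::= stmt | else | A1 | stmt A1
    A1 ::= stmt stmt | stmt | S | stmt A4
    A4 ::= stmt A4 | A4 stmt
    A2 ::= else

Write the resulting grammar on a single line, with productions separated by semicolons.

S ::= stmt | else | A1 | stmt A1; A1 ::= stmt stmt | stmt | S

Generating nonterminals: {A1, A2, S}.
Reachable from S after that: {A1, S}.
Removed useless symbols: {A2, A4} and every production mentioning them.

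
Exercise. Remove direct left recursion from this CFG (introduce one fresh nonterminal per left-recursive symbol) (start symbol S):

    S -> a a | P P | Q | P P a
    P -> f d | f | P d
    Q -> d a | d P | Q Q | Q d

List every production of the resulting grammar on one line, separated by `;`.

S -> a a | P P | Q | P P a; P -> f d P' | f P'; Q -> d a Q' | d P Q'; P' -> d P' | epsilon; Q' -> Q Q' | d Q' | epsilon

Directly left-recursive nonterminals: P, Q.
For P: α = {d}, β = {f d, f}. Rewrite as P → β P' and P' → α P' | ε.
For Q: α = {Q, d}, β = {d a, d P}. Rewrite as Q → β Q' and Q' → α Q' | ε.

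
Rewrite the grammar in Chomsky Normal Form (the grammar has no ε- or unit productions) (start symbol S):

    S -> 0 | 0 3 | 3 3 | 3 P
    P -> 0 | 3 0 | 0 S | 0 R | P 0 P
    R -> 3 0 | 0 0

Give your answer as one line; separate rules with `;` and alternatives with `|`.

Introduce a nonterminal for each terminal appearing in a rule of length ≥ 2: X1 → 0, X2 → 3.
Binarize each right-hand side of length ≥ 3 by chaining fresh nonterminals (Y1, Y2, …): affected rules were P → P X1 P.

S -> 0 | X1 X2 | X2 X2 | X2 P; P -> 0 | X2 X1 | X1 S | X1 R | P Y1; R -> X2 X1 | X1 X1; X1 -> 0; X2 -> 3; Y1 -> X1 P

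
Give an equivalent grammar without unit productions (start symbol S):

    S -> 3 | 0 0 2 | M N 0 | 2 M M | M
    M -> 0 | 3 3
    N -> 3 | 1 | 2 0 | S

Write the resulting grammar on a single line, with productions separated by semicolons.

Unit pairs: N ⇒* {M, S}; S ⇒* {M}.
For each unit pair (A, B), copy every non-unit production of B to A, then drop all unit productions.

S -> 3 | 0 0 2 | M N 0 | 2 M M | 0 | 3 3; M -> 0 | 3 3; N -> 3 | 0 0 2 | M N 0 | 2 M M | 1 | 2 0 | 0 | 3 3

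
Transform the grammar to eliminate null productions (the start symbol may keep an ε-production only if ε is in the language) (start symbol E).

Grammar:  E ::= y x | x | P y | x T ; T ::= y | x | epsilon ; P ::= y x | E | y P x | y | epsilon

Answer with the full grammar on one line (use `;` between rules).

The nullable symbols are {P, T}.
ε ∉ L(G), so no ε-production is kept.
For each production, add variants omitting each subset of nullable occurrences: E → P y gives P y | y.

E ::= y x | x | P y | y | x T; T ::= y | x; P ::= y x | E | y P x | y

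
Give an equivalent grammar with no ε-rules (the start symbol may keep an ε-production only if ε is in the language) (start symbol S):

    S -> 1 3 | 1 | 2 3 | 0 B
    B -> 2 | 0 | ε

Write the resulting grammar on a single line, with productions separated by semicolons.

S -> 1 3 | 1 | 2 3 | 0 B | 0; B -> 2 | 0

The nullable symbols are {B}.
ε ∉ L(G), so no ε-production is kept.
Expand every rule over subsets of its nullable positions: S → 0 B gives 0 B | 0.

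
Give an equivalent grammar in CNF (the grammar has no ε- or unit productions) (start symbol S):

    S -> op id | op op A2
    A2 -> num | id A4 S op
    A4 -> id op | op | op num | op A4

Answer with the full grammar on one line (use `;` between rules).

S -> X1 X2 | X1 Y1; A2 -> num | X2 Y2; A4 -> X2 X1 | op | X1 X3 | X1 A4; X1 -> op; X2 -> id; X3 -> num; Y1 -> X1 A2; Y2 -> A4 Y3; Y3 -> S X1

Introduce a nonterminal for each terminal appearing in a rule of length ≥ 2: X1 → op, X2 → id, X3 → num.
Binarize each right-hand side of length ≥ 3 by chaining fresh nonterminals (Y1, Y2, …): affected rules were S → X1 X1 A2; A2 → X2 A4 S X1.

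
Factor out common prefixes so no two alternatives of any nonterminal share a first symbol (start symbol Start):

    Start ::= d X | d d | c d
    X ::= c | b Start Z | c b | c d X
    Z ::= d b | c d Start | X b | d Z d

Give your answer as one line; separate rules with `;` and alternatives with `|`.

Start ::= c d | d Start1; X ::= b Start Z | c X1; Z ::= c d Start | X b | d Z1; Start1 ::= X | d; X1 ::= ε | b | d X; Z1 ::= b | Z d

Start has alternatives sharing prefix 'd': factor to Start → d Start1 with Start1 → X | d.
X has alternatives sharing prefix 'c': factor to X → c X1 with X1 → ε | b | d X.
Z has alternatives sharing prefix 'd': factor to Z → d Z1 with Z1 → b | Z d.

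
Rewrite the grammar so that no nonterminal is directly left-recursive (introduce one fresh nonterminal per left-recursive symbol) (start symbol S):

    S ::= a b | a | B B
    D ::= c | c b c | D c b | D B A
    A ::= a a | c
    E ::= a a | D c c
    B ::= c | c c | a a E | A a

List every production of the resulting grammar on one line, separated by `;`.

S ::= a b | a | B B; D ::= c D' | c b c D'; A ::= a a | c; E ::= a a | D c c; B ::= c | c c | a a E | A a; D' ::= c b D' | B A D' | epsilon

Directly left-recursive nonterminal: D.
For D: α = {c b, B A}, β = {c, c b c}. Rewrite as D → β D' and D' → α D' | ε.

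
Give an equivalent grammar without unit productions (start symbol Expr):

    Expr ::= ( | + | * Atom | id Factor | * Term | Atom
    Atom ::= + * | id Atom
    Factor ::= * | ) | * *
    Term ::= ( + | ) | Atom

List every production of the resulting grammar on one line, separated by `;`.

Expr ::= + * | id Atom | ( | + | * Atom | id Factor | * Term; Atom ::= + * | id Atom; Factor ::= * | ) | * *; Term ::= ( + | ) | + * | id Atom

Unit pairs: Expr ⇒* {Atom}; Term ⇒* {Atom}.
For each unit pair (A, B), copy every non-unit production of B to A, then drop all unit productions.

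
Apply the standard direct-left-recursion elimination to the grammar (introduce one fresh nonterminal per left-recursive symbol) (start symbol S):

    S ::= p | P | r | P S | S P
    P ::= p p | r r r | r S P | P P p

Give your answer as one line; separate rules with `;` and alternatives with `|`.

S ::= p S' | P S' | r S' | P S S'; P ::= p p P' | r r r P' | r S P P'; S' ::= P S' | ε; P' ::= P p P' | ε

Left recursion appears on S, P.
For S: α = {P}, β = {p, P, r, P S}. Rewrite as S → β S' and S' → α S' | ε.
For P: α = {P p}, β = {p p, r r r, r S P}. Rewrite as P → β P' and P' → α P' | ε.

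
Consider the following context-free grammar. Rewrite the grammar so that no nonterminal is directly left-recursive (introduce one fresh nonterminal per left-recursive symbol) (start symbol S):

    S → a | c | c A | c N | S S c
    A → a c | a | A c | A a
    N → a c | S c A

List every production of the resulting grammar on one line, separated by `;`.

S, A are directly left-recursive.
For S: α = {S c}, β = {a, c, c A, c N}. Rewrite as S → β S' and S' → α S' | ε.
For A: α = {c, a}, β = {a c, a}. Rewrite as A → β A' and A' → α A' | ε.

S → a S' | c S' | c A S' | c N S'; A → a c A' | a A'; N → a c | S c A; S' → S c S' | ε; A' → c A' | a A' | ε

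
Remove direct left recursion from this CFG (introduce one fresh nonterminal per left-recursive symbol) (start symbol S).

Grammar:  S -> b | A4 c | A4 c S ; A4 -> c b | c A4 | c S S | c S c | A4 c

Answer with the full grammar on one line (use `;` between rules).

Directly left-recursive nonterminal: A4.
For A4: α = {c}, β = {c b, c A4, c S S, c S c}. Rewrite as A4 → β A4' and A4' → α A4' | ε.

S -> b | A4 c | A4 c S; A4 -> c b A4' | c A4 A4' | c S S A4' | c S c A4'; A4' -> c A4' | ε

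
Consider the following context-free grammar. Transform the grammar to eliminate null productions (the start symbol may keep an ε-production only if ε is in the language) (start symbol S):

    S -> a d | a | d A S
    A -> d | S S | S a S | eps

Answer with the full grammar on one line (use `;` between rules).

Nullable set = {A}.
ε ∉ L(G), so no ε-production is kept.
Add the nullable-subset variants: S → d A S gives d A S | d S.

S -> a d | a | d A S | d S; A -> d | S S | S a S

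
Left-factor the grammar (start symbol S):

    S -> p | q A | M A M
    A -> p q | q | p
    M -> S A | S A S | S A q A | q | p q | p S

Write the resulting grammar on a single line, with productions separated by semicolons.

S -> p | q A | M A M; A -> q | p A'; M -> q | S A M' | p M''; A' -> q | ε; M' -> ε | S | q A; M'' -> q | S

A has alternatives sharing prefix 'p': factor to A → p A' with A' → q | ε.
M has alternatives sharing prefix 'S A': factor to M → S A M' with M' → ε | S | q A.
M has alternatives sharing prefix 'p': factor to M → p M'' with M'' → q | S.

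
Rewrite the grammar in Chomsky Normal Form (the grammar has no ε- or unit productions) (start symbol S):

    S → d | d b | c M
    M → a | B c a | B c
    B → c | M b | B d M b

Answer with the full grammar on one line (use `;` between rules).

S → d | X1 X2 | X3 M; M → a | B Y1 | B X3; B → c | M X2 | B Y2; X1 → d; X2 → b; X3 → c; X4 → a; Y1 → X3 X4; Y2 → X1 Y3; Y3 → M X2

Introduce a nonterminal for each terminal appearing in a rule of length ≥ 2: X1 → d, X2 → b, X3 → c, X4 → a.
Binarize each right-hand side of length ≥ 3 by chaining fresh nonterminals (Y1, Y2, …): affected rules were M → B X3 X4; B → B X1 M X2.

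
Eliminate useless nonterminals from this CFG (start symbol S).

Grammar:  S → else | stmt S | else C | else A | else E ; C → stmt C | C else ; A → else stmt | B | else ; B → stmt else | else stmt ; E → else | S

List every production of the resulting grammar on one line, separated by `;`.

Generating nonterminals: {A, B, E, S}.
Reachable from S after that: {A, B, E, S}.
Removed useless symbols: {C} and every production mentioning them.

S → else | stmt S | else A | else E; A → else stmt | B | else; B → stmt else | else stmt; E → else | S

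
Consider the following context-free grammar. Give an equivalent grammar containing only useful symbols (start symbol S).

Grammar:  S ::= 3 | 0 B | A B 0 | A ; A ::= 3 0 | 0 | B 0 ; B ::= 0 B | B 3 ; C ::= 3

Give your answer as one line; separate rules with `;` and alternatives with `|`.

Generating nonterminals: {A, C, S}.
Reachable from S after that: {A, S}.
Removed useless symbols: {B, C} and every production mentioning them.

S ::= 3 | A; A ::= 3 0 | 0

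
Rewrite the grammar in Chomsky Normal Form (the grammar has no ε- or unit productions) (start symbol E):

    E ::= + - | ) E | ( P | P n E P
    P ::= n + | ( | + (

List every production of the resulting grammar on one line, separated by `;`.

E ::= X1 X2 | X3 E | X4 P | P Y1; P ::= X5 X1 | ( | X1 X4; X1 ::= +; X2 ::= -; X3 ::= ); X4 ::= (; X5 ::= n; Y1 ::= X5 Y2; Y2 ::= E P

Introduce a nonterminal for each terminal appearing in a rule of length ≥ 2: X1 → +, X2 → -, X3 → ), X4 → (, X5 → n.
Binarize each right-hand side of length ≥ 3 by chaining fresh nonterminals (Y1, Y2, …): affected rules were E → P X5 E P.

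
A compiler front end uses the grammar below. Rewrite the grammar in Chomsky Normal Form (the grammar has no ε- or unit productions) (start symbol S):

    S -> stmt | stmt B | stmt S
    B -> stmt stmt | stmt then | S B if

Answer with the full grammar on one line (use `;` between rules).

Introduce a nonterminal for each terminal appearing in a rule of length ≥ 2: X1 → stmt, X2 → then, X3 → if.
Binarize each right-hand side of length ≥ 3 by chaining fresh nonterminals (Y1, Y2, …): affected rules were B → S B X3.

S -> stmt | X1 B | X1 S; B -> X1 X1 | X1 X2 | S Y1; X1 -> stmt; X2 -> then; X3 -> if; Y1 -> B X3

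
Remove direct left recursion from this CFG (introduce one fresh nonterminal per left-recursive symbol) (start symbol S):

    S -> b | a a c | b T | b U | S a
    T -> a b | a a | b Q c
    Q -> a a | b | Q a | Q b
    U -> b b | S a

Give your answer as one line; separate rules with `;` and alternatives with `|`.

Left recursion appears on S, Q.
For S: α = {a}, β = {b, a a c, b T, b U}. Rewrite as S → β S' and S' → α S' | ε.
For Q: α = {a, b}, β = {a a, b}. Rewrite as Q → β Q' and Q' → α Q' | ε.

S -> b S' | a a c S' | b T S' | b U S'; T -> a b | a a | b Q c; Q -> a a Q' | b Q'; U -> b b | S a; S' -> a S' | ε; Q' -> a Q' | b Q' | ε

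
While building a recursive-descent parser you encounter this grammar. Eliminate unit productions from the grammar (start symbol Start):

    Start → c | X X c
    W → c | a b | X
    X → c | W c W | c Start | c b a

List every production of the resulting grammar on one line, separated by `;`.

Unit pairs: W ⇒* {X}.
For each unit pair (A, B), copy every non-unit production of B to A, then drop all unit productions.

Start → c | X X c; W → c | W c W | c Start | c b a | a b; X → c | W c W | c Start | c b a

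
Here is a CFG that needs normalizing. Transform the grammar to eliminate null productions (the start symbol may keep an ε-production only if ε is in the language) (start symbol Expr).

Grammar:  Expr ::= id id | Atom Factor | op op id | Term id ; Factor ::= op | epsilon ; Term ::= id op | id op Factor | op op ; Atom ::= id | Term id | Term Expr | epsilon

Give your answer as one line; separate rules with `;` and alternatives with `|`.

Expr ::= id id | Atom Factor | Atom | Factor | op op id | Term id | epsilon; Factor ::= op; Term ::= id op | id op Factor | op op; Atom ::= id | Term id | Term Expr | Term

Nullable nonterminals: {Atom, Expr, Factor}.
ε ∈ L(G) since Expr is nullable, so keep Expr → ε.
For each production, add variants omitting each subset of nullable occurrences: Expr → Atom Factor gives Atom Factor | Atom | Factor. Atom → Term Expr gives Term Expr | Term.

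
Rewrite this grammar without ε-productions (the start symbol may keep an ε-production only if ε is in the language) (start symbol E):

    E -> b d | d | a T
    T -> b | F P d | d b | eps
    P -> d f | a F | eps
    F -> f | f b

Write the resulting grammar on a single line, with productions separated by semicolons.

E -> b d | d | a T | a; T -> b | F P d | F d | d b; P -> d f | a F; F -> f | f b

The nullable symbols are {P, T}.
ε ∉ L(G), so no ε-production is kept.
Expand every rule over subsets of its nullable positions: E → a T gives a T | a. T → F P d gives F P d | F d.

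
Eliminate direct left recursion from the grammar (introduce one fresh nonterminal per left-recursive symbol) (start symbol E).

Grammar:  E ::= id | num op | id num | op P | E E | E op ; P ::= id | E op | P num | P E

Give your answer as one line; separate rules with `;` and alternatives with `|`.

Left recursion appears on E, P.
For E: α = {E, op}, β = {id, num op, id num, op P}. Rewrite as E → β E' and E' → α E' | ε.
For P: α = {num, E}, β = {id, E op}. Rewrite as P → β P' and P' → α P' | ε.

E ::= id E' | num op E' | id num E' | op P E'; P ::= id P' | E op P'; E' ::= E E' | op E' | ε; P' ::= num P' | E P' | ε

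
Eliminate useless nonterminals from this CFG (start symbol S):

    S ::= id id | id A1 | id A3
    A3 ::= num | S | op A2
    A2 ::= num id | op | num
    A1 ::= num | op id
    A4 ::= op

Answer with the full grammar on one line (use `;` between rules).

Generating nonterminals: {A1, A2, A3, A4, S}.
Reachable from S after that: {A1, A2, A3, S}.
Removed useless symbols: {A4} and every production mentioning them.

S ::= id id | id A1 | id A3; A3 ::= num | S | op A2; A2 ::= num id | op | num; A1 ::= num | op id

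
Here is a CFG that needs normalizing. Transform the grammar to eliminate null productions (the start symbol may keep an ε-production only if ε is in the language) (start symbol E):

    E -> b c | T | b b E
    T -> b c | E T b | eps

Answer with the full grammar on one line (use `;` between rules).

E -> b c | T | b b E | b b | ε; T -> b c | E T b | E b | T b | b

Nullable nonterminals: {E, T}.
ε ∈ L(G) since E is nullable, so keep E → ε.
Expand every rule over subsets of its nullable positions: E → b b E gives b b E | b b. T → E T b gives E T b | E b | T b | b.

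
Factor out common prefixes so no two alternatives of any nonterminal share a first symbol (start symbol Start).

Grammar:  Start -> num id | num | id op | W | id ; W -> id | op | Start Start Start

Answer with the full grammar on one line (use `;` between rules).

Start -> W | num Start1 | id Start2; W -> id | op | Start Start Start; Start1 -> id | ε; Start2 -> op | ε

Start has alternatives sharing prefix 'num': factor to Start → num Start1 with Start1 → id | ε.
Start has alternatives sharing prefix 'id': factor to Start → id Start2 with Start2 → op | ε.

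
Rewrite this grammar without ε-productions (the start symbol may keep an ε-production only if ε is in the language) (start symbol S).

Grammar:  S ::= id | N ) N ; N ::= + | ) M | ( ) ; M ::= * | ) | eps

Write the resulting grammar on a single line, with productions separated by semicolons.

S ::= id | N ) N; N ::= + | ) M | ) | ( ); M ::= * | )

Nullable nonterminals: {M}.
ε ∉ L(G), so no ε-production is kept.
Add the nullable-subset variants: N → ) M gives ) M | ).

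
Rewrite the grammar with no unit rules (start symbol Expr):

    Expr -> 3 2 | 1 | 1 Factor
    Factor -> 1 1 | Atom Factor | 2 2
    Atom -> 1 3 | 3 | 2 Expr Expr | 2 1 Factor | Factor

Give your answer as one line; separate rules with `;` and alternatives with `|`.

Expr -> 3 2 | 1 | 1 Factor; Factor -> 1 1 | Atom Factor | 2 2; Atom -> 1 3 | 3 | 2 Expr Expr | 2 1 Factor | 1 1 | Atom Factor | 2 2

Unit pairs: Atom ⇒* {Factor}.
For every A with A ⇒* B via unit rules, add B's non-unit alternatives to A; then delete every rule of the form X → Y.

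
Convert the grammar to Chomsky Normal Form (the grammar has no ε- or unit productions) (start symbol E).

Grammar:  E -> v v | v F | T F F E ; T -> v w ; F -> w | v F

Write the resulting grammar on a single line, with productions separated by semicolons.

E -> X1 X1 | X1 F | T Y1; T -> X1 X2; F -> w | X1 F; X1 -> v; X2 -> w; Y1 -> F Y2; Y2 -> F E

Introduce a nonterminal for each terminal appearing in a rule of length ≥ 2: X1 → v, X2 → w.
Binarize each right-hand side of length ≥ 3 by chaining fresh nonterminals (Y1, Y2, …): affected rules were E → T F F E.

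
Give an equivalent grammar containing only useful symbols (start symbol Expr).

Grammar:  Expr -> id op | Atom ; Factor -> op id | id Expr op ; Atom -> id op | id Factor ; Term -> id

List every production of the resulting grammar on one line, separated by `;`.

Generating nonterminals: {Atom, Expr, Factor, Term}.
Reachable from Expr after that: {Atom, Expr, Factor}.
Removed useless symbols: {Term} and every production mentioning them.

Expr -> id op | Atom; Factor -> op id | id Expr op; Atom -> id op | id Factor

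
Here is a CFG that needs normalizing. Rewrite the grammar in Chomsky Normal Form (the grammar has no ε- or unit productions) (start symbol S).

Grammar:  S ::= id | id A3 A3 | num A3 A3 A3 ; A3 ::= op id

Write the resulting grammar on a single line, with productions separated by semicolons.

S ::= id | X1 Y1 | X2 Y2; A3 ::= X3 X1; X1 ::= id; X2 ::= num; X3 ::= op; Y1 ::= A3 A3; Y2 ::= A3 Y3; Y3 ::= A3 A3

Introduce a nonterminal for each terminal appearing in a rule of length ≥ 2: X1 → id, X2 → num, X3 → op.
Binarize each right-hand side of length ≥ 3 by chaining fresh nonterminals (Y1, Y2, …): affected rules were S → X1 A3 A3; S → X2 A3 A3 A3.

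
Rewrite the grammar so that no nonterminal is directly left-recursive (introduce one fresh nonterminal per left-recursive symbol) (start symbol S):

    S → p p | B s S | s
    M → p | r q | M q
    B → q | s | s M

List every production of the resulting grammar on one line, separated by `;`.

S → p p | B s S | s; M → p M' | r q M'; B → q | s | s M; M' → q M' | ε

M is directly left-recursive.
For M: α = {q}, β = {p, r q}. Rewrite as M → β M' and M' → α M' | ε.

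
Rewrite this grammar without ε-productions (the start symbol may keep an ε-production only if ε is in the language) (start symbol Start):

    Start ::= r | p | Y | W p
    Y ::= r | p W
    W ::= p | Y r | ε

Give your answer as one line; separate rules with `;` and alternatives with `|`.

Nullable nonterminals: {W}.
ε ∉ L(G), so no ε-production is kept.
Expand every rule over subsets of its nullable positions: Y → p W gives p W | p.

Start ::= r | p | Y | W p; Y ::= r | p W | p; W ::= p | Y r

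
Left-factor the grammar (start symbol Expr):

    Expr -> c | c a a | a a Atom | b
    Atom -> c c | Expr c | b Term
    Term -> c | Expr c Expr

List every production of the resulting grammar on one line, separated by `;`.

Expr -> a a Atom | b | c Expr1; Atom -> c c | Expr c | b Term; Term -> c | Expr c Expr; Expr1 -> ε | a a

Expr has alternatives sharing prefix 'c': factor to Expr → c Expr1 with Expr1 → ε | a a.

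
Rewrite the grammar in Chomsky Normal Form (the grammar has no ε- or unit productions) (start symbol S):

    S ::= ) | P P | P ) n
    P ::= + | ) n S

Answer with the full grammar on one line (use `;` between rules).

Introduce a nonterminal for each terminal appearing in a rule of length ≥ 2: X1 → ), X2 → n.
Binarize each right-hand side of length ≥ 3 by chaining fresh nonterminals (Y1, Y2, …): affected rules were S → P X1 X2; P → X1 X2 S.

S ::= ) | P P | P Y1; P ::= + | X1 Y2; X1 ::= ); X2 ::= n; Y1 ::= X1 X2; Y2 ::= X2 S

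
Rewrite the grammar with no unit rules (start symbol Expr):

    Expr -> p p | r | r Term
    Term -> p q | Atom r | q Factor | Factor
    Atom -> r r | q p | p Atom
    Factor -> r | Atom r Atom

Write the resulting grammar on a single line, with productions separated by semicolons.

Expr -> p p | r | r Term; Term -> p q | Atom r | q Factor | r | Atom r Atom; Atom -> r r | q p | p Atom; Factor -> r | Atom r Atom

Unit pairs: Term ⇒* {Factor}.
For every A with A ⇒* B via unit rules, add B's non-unit alternatives to A; then delete every rule of the form X → Y.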